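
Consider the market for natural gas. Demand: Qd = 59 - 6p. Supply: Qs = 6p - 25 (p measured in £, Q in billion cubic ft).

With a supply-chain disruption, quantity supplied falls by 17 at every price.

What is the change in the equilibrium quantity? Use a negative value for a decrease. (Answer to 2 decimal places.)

Before the shock: 59 - 6p = 6p - 25 ⇒ 84 = 12p ⇒ p = 7, Q = 17.
With the change applied: demand Qd = 59 - 6p, supply Qs = 6p - 42.
Clearing the new market: 59 - 6p = 6p - 42, so p = 101/12 ≈ 8.4167 and Q = 8.5.
ΔQ = 8.5 − 17 = -8.50.

-8.50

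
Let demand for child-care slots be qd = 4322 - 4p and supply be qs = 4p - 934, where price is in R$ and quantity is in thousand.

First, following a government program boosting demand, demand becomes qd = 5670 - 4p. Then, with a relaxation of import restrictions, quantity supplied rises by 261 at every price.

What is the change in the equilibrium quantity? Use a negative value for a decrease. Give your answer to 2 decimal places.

+804.50

Original equilibrium: 4322 - 4p = 4p - 934 gives 5256 = 8p, so p = 657 and q = 1694.
With the change applied: demand qd = 5670 - 4p, supply qs = 4p - 673.
Clearing the new market: 5670 - 4p = 4p - 673, so p = 792.875 and q = 2498.5.
Δq = 2498.5 − 1694 = +804.50.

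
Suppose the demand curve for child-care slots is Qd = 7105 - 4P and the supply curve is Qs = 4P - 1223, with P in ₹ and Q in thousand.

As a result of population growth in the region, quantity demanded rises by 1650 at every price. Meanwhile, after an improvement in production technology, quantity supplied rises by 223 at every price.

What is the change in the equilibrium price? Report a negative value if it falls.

+178.375

Initially, 7105 - 4P = 4P - 1223, so 8328 = 8P and P = 1041, Q = 2941.
After the shift, demand is Qd = 8755 - 4P and supply is Qs = 4P - 1000.
New equilibrium: 8755 - 4P = 4P - 1000 ⇒ 9755 = 8P ⇒ P = 1219.375, Q = 3877.5.
ΔP = 1219.375 − 1041 = +178.375.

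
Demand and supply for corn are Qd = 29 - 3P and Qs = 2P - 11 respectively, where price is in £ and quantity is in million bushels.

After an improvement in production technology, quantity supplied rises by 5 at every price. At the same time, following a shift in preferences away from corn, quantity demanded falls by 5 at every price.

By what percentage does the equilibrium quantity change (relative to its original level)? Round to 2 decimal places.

+20.00

Original equilibrium: 29 - 3P = 2P - 11 gives 40 = 5P, so P = 8 and Q = 5.
The new curves are Qd = 24 - 3P (demand) and Qs = 2P - 6 (supply).
Setting them equal: 24 - 3P = 2P - 6 → 30 = 5P, so P = 6 and Q = 6.
%ΔQ = (6 − 5) / 5 × 100 = +20.00%.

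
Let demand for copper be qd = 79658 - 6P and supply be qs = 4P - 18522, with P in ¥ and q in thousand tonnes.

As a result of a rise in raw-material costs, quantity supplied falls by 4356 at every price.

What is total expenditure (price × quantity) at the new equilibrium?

Solve the original market: 79658 - 6P = 4P - 18522, hence P = 9818 and q = 20750.
The new curves are qd = 79658 - 6P (demand) and qs = 4P - 22878 (supply).
Equate the new curves: 79658 - 6P = 4P - 22878, giving 102536 = 10P, P = 10253.6, q = 18136.4.
New expenditure = 10253.6 × 18136.4 = 185963391.04.

185963391.04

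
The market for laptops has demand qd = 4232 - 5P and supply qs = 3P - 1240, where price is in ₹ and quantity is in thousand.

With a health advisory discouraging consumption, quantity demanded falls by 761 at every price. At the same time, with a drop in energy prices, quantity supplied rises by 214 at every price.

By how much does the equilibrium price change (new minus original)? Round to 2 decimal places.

-121.88

Before the shock: 4232 - 5P = 3P - 1240 ⇒ 5472 = 8P ⇒ P = 684, q = 812.
After the shift, demand is qd = 3471 - 5P and supply is qs = 3P - 1026.
Setting them equal: 3471 - 5P = 3P - 1026 → 4497 = 8P, so P = 562.125 and q = 660.375.
ΔP = 562.125 − 684 = -121.88.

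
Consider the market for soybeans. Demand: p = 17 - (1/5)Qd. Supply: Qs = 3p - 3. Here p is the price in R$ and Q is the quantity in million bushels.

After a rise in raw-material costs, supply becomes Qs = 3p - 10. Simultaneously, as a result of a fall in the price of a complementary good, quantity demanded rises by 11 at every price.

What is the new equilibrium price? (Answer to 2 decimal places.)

Original equilibrium: 85 - 5p = 3p - 3 gives 88 = 8p, so p = 11 and Q = 30.
After the shift, demand is Qd = 96 - 5p and supply is Qs = 3p - 10.
Equate the new curves: 96 - 5p = 3p - 10, giving 106 = 8p, p = 13.25, Q = 29.75.

13.25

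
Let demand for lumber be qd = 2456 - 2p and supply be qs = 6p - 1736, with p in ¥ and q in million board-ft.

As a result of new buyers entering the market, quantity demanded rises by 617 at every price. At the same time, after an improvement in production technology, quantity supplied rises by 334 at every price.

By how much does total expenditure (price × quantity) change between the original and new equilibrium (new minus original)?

+355366.59375

Initially, 2456 - 2p = 6p - 1736, so 4192 = 8p and p = 524, q = 1408.
The new curves are qd = 3073 - 2p (demand) and qs = 6p - 1402 (supply).
Setting them equal: 3073 - 2p = 6p - 1402 → 4475 = 8p, so p = 559.375 and q = 1954.25.
Expenditure moves from 524×1408 = 737792 to 559.375×1954.25 = 1093158.59375; change = +355366.59375.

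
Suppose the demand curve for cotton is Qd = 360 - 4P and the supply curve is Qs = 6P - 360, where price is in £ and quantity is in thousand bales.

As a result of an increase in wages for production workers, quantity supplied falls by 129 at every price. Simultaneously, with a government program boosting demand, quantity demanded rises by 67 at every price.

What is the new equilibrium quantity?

Solve the original market: 360 - 4P = 6P - 360, hence P = 72 and Q = 72.
The new curves are Qd = 427 - 4P (demand) and Qs = 6P - 489 (supply).
New equilibrium: 427 - 4P = 6P - 489 ⇒ 916 = 10P ⇒ P = 91.6, Q = 60.6.

60.6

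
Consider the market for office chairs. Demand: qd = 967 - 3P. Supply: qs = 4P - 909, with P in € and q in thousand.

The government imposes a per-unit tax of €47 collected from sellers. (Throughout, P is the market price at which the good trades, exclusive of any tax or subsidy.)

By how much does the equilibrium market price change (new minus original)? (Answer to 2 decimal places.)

+26.86

Before the shock: 967 - 3P = 4P - 909 ⇒ 1876 = 7P ⇒ P = 268, q = 163.
Since sellers keep the price net of the tax, the effective supply curve becomes qs = 4P - 1097.
Equate the new curves: 967 - 3P = 4P - 1097, giving 2064 = 7P, P = 2064/7 ≈ 294.8571, q = 577/7 ≈ 82.4286.
ΔP = 294.8571 − 268 = +26.86.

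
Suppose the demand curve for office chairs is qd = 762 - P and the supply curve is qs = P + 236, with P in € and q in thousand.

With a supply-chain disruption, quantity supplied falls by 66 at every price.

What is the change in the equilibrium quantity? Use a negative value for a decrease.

Solve the original market: 762 - P = P + 236, hence P = 263 and q = 499.
The new curves are qd = 762 - P (demand) and qs = P + 170 (supply).
Equate the new curves: 762 - P = P + 170, giving 592 = 2P, P = 296, q = 466.
Δq = 466 − 499 = -33.

-33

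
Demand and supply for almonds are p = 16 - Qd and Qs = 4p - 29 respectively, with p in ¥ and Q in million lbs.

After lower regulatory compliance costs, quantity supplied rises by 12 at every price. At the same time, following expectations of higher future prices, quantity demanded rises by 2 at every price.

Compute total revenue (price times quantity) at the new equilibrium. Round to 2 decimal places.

Before the shock: 16 - p = 4p - 29 ⇒ 45 = 5p ⇒ p = 9, Q = 7.
The new curves are Qd = 18 - p (demand) and Qs = 4p - 17 (supply).
New equilibrium: 18 - p = 4p - 17 ⇒ 35 = 5p ⇒ p = 7, Q = 11.
New expenditure = 7 × 11 = 77.00.

77.00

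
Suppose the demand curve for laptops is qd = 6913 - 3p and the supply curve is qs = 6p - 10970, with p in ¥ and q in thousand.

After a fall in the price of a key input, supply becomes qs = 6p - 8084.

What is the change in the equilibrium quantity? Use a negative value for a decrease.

Initially, 6913 - 3p = 6p - 10970, so 17883 = 9p and p = 1987, q = 952.
After the shift, demand is qd = 6913 - 3p and supply is qs = 6p - 8084.
Equate the new curves: 6913 - 3p = 6p - 8084, giving 14997 = 9p, p = 4999/3 ≈ 1666.3333, q = 1914.
Δq = 1914 − 952 = +962.

+962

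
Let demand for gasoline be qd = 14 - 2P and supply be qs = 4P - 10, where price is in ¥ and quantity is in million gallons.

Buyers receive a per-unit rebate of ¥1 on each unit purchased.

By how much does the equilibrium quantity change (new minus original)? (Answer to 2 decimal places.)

+1.33

Before the shock: 14 - 2P = 4P - 10 ⇒ 24 = 6P ⇒ P = 4, q = 6.
Since buyers' out-of-pocket price is the market price minus the rebate, the effective demand curve becomes qd = 16 - 2P.
New equilibrium: 16 - 2P = 4P - 10 ⇒ 26 = 6P ⇒ P = 13/3 ≈ 4.3333, q = 22/3 ≈ 7.3333.
Δq = 7.3333 − 6 = +1.33.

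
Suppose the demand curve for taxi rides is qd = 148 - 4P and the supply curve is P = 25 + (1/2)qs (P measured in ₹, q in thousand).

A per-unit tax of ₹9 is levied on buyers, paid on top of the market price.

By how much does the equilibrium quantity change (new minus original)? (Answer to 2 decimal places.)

Before the shock: 148 - 4P = 2P - 50 ⇒ 198 = 6P ⇒ P = 33, q = 16.
Since buyers pay the price plus the tax, the effective demand curve becomes qd = 112 - 4P.
New equilibrium: 112 - 4P = 2P - 50 ⇒ 162 = 6P ⇒ P = 27, q = 4.
Δq = 4 − 16 = -12.00.

-12.00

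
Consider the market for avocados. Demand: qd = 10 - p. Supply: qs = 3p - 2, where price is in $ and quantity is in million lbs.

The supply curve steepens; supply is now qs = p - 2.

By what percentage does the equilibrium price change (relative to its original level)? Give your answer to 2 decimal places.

+100.00

Before the shock: 10 - p = 3p - 2 ⇒ 12 = 4p ⇒ p = 3, q = 7.
After the shift, demand is qd = 10 - p and supply is qs = p - 2.
New equilibrium: 10 - p = p - 2 ⇒ 12 = 2p ⇒ p = 6, q = 4.
%Δp = (6 − 3) / 3 × 100 = +100.00%.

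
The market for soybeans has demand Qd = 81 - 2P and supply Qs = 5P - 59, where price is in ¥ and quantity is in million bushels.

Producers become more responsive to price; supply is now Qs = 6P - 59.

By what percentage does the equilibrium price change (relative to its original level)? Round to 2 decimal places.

Initially, 81 - 2P = 5P - 59, so 140 = 7P and P = 20, Q = 41.
With the change applied: demand Qd = 81 - 2P, supply Qs = 6P - 59.
Setting them equal: 81 - 2P = 6P - 59 → 140 = 8P, so P = 17.5 and Q = 46.
%ΔP = (17.5 − 20) / 20 × 100 = -12.50%.

-12.50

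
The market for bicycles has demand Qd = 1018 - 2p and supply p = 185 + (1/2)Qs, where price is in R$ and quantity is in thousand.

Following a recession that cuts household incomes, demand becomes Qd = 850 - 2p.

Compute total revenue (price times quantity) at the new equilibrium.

Before the shock: 1018 - 2p = 2p - 370 ⇒ 1388 = 4p ⇒ p = 347, Q = 324.
The shock moves the curves to Qd = 850 - 2p and Qs = 2p - 370.
Setting them equal: 850 - 2p = 2p - 370 → 1220 = 4p, so p = 305 and Q = 240.
New expenditure = 305 × 240 = 73200.

73200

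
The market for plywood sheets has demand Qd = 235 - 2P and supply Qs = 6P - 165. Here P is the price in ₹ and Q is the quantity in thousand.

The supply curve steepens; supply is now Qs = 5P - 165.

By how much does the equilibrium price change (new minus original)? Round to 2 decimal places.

Solve the original market: 235 - 2P = 6P - 165, hence P = 50 and Q = 135.
After the shift, demand is Qd = 235 - 2P and supply is Qs = 5P - 165.
New equilibrium: 235 - 2P = 5P - 165 ⇒ 400 = 7P ⇒ P = 400/7 ≈ 57.1429, Q = 845/7 ≈ 120.7143.
ΔP = 57.1429 − 50 = +7.14.

+7.14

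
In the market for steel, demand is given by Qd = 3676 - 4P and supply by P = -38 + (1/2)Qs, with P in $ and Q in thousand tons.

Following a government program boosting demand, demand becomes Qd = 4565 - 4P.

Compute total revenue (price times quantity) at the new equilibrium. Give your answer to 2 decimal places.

1176367.39

Initially, 3676 - 4P = 2P + 76, so 3600 = 6P and P = 600, Q = 1276.
The new curves are Qd = 4565 - 4P (demand) and Qs = 2P + 76 (supply).
Setting them equal: 4565 - 4P = 2P + 76 → 4489 = 6P, so P = 4489/6 ≈ 748.1667 and Q = 4717/3 ≈ 1572.3333.
New expenditure = 748.1667 × 1572.3333 = 1176367.39.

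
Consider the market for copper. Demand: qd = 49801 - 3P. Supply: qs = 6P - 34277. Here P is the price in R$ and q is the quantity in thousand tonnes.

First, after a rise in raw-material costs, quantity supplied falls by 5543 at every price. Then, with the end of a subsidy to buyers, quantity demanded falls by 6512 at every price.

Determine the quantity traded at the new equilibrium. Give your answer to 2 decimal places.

Solve the original market: 49801 - 3P = 6P - 34277, hence P = 9342 and q = 21775.
With the change applied: demand qd = 43289 - 3P, supply qs = 6P - 39820.
Clearing the new market: 43289 - 3P = 6P - 39820, so P = 27703/3 ≈ 9234.3333 and q = 15586.

15586.00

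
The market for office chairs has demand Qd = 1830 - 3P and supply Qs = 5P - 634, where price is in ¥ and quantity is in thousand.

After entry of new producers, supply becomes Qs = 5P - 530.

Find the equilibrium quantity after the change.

Initially, 1830 - 3P = 5P - 634, so 2464 = 8P and P = 308, Q = 906.
The new curves are Qd = 1830 - 3P (demand) and Qs = 5P - 530 (supply).
Clearing the new market: 1830 - 3P = 5P - 530, so P = 295 and Q = 945.

945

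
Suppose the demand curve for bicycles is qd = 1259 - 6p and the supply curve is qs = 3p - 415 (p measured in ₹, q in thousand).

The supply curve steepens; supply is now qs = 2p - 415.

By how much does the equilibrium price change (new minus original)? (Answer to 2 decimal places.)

Original equilibrium: 1259 - 6p = 3p - 415 gives 1674 = 9p, so p = 186 and q = 143.
The shock moves the curves to qd = 1259 - 6p and qs = 2p - 415.
New equilibrium: 1259 - 6p = 2p - 415 ⇒ 1674 = 8p ⇒ p = 209.25, q = 3.5.
Δp = 209.25 − 186 = +23.25.

+23.25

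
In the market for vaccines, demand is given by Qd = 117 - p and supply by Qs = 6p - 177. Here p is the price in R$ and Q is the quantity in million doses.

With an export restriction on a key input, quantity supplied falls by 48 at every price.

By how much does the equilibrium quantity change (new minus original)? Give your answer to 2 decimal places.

-6.86

Initially, 117 - p = 6p - 177, so 294 = 7p and p = 42, Q = 75.
With the change applied: demand Qd = 117 - p, supply Qs = 6p - 225.
Equate the new curves: 117 - p = 6p - 225, giving 342 = 7p, p = 342/7 ≈ 48.8571, Q = 477/7 ≈ 68.1429.
ΔQ = 68.1429 − 75 = -6.86.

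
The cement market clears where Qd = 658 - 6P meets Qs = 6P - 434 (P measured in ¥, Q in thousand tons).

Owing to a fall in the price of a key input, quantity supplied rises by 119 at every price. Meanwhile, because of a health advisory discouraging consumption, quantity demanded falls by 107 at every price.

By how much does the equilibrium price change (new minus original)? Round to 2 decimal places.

Solve the original market: 658 - 6P = 6P - 434, hence P = 91 and Q = 112.
With the change applied: demand Qd = 551 - 6P, supply Qs = 6P - 315.
New equilibrium: 551 - 6P = 6P - 315 ⇒ 866 = 12P ⇒ P = 433/6 ≈ 72.1667, Q = 118.
ΔP = 72.1667 − 91 = -18.83.

-18.83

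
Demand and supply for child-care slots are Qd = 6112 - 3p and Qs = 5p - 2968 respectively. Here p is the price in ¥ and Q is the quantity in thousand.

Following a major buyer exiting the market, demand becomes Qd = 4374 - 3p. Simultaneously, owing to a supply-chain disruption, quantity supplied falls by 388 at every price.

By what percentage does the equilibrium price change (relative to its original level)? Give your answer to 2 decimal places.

Before the shock: 6112 - 3p = 5p - 2968 ⇒ 9080 = 8p ⇒ p = 1135, Q = 2707.
After the shift, demand is Qd = 4374 - 3p and supply is Qs = 5p - 3356.
Setting them equal: 4374 - 3p = 5p - 3356 → 7730 = 8p, so p = 966.25 and Q = 1475.25.
%Δp = (966.25 − 1135) / 1135 × 100 = -14.87%.

-14.87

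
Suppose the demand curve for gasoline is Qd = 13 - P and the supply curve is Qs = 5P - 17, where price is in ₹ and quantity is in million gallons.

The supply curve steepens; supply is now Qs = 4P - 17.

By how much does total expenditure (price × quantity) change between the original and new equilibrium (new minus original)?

Original equilibrium: 13 - P = 5P - 17 gives 30 = 6P, so P = 5 and Q = 8.
After the shift, demand is Qd = 13 - P and supply is Qs = 4P - 17.
New equilibrium: 13 - P = 4P - 17 ⇒ 30 = 5P ⇒ P = 6, Q = 7.
Expenditure moves from 5×8 = 40 to 6×7 = 42; change = +2.

+2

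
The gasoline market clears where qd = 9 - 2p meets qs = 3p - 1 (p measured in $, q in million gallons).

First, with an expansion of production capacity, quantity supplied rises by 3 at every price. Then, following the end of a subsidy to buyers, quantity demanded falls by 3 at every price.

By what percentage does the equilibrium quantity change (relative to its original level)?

-12

Before the shock: 9 - 2p = 3p - 1 ⇒ 10 = 5p ⇒ p = 2, q = 5.
The shock moves the curves to qd = 6 - 2p and qs = 3p + 2.
New equilibrium: 6 - 2p = 3p + 2 ⇒ 4 = 5p ⇒ p = 0.8, q = 4.4.
%Δq = (4.4 − 5) / 5 × 100 = -12%.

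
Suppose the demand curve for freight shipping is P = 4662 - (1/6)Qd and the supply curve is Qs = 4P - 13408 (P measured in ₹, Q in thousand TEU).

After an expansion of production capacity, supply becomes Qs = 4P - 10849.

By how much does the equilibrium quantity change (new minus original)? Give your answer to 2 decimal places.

+1535.40

Original equilibrium: 27972 - 6P = 4P - 13408 gives 41380 = 10P, so P = 4138 and Q = 3144.
The new curves are Qd = 27972 - 6P (demand) and Qs = 4P - 10849 (supply).
Equate the new curves: 27972 - 6P = 4P - 10849, giving 38821 = 10P, P = 3882.1, Q = 4679.4.
ΔQ = 4679.4 − 3144 = +1535.40.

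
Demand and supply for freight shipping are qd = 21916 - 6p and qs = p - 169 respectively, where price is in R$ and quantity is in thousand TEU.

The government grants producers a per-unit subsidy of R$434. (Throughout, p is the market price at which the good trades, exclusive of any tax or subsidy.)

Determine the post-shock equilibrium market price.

3093

Before the shock: 21916 - 6p = p - 169 ⇒ 22085 = 7p ⇒ p = 3155, q = 2986.
Since sellers receive the price plus the subsidy, the effective supply curve becomes qs = p + 265.
Clearing the new market: 21916 - 6p = p + 265, so p = 3093 and q = 3358.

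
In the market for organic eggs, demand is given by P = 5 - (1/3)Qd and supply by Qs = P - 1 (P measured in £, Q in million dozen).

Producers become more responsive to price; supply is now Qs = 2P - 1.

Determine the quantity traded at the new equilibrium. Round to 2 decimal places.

Original equilibrium: 15 - 3P = P - 1 gives 16 = 4P, so P = 4 and Q = 3.
With the change applied: demand Qd = 15 - 3P, supply Qs = 2P - 1.
New equilibrium: 15 - 3P = 2P - 1 ⇒ 16 = 5P ⇒ P = 3.2, Q = 5.4.

5.40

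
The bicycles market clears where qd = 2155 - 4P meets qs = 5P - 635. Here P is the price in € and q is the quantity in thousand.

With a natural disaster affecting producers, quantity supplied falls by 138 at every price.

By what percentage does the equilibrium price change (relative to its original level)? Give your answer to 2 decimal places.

+4.95

Solve the original market: 2155 - 4P = 5P - 635, hence P = 310 and q = 915.
With the change applied: demand qd = 2155 - 4P, supply qs = 5P - 773.
Equate the new curves: 2155 - 4P = 5P - 773, giving 2928 = 9P, P = 976/3 ≈ 325.3333, q = 2561/3 ≈ 853.6667.
%ΔP = (325.3333 − 310) / 310 × 100 = +4.95%.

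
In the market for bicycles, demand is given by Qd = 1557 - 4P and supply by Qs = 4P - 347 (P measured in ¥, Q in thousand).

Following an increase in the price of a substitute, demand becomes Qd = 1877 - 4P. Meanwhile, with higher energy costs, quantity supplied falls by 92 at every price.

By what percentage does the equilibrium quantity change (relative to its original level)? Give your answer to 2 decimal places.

Solve the original market: 1557 - 4P = 4P - 347, hence P = 238 and Q = 605.
The shock moves the curves to Qd = 1877 - 4P and Qs = 4P - 439.
Equate the new curves: 1877 - 4P = 4P - 439, giving 2316 = 8P, P = 289.5, Q = 719.
%ΔQ = (719 − 605) / 605 × 100 = +18.84%.

+18.84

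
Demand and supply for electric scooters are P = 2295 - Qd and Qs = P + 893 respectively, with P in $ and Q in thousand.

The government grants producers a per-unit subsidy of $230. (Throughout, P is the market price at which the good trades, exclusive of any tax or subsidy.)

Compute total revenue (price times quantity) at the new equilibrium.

Initially, 2295 - P = P + 893, so 1402 = 2P and P = 701, Q = 1594.
Since sellers receive the price plus the subsidy, the effective supply curve becomes Qs = P + 1123.
Setting them equal: 2295 - P = P + 1123 → 1172 = 2P, so P = 586 and Q = 1709.
New expenditure = 586 × 1709 = 1001474.

1001474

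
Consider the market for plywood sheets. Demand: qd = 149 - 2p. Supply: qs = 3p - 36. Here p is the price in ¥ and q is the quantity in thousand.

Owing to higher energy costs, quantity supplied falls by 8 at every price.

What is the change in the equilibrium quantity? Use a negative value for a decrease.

Before the shock: 149 - 2p = 3p - 36 ⇒ 185 = 5p ⇒ p = 37, q = 75.
The shock moves the curves to qd = 149 - 2p and qs = 3p - 44.
Clearing the new market: 149 - 2p = 3p - 44, so p = 38.6 and q = 71.8.
Δq = 71.8 − 75 = -3.2.

-3.2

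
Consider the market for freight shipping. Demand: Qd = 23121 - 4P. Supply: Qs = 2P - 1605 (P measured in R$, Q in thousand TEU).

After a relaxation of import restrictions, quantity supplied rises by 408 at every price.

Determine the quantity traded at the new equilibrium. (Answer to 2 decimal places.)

6909.00

Solve the original market: 23121 - 4P = 2P - 1605, hence P = 4121 and Q = 6637.
After the shift, demand is Qd = 23121 - 4P and supply is Qs = 2P - 1197.
New equilibrium: 23121 - 4P = 2P - 1197 ⇒ 24318 = 6P ⇒ P = 4053, Q = 6909.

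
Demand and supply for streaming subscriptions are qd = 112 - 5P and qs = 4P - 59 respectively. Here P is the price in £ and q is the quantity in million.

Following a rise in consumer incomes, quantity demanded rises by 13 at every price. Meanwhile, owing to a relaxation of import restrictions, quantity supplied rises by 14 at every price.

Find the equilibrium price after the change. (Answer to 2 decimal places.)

18.89

Solve the original market: 112 - 5P = 4P - 59, hence P = 19 and q = 17.
With the change applied: demand qd = 125 - 5P, supply qs = 4P - 45.
New equilibrium: 125 - 5P = 4P - 45 ⇒ 170 = 9P ⇒ P = 170/9 ≈ 18.8889, q = 275/9 ≈ 30.5556.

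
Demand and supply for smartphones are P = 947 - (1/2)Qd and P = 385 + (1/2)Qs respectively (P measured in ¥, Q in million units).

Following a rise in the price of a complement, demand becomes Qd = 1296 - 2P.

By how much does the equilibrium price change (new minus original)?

Original equilibrium: 1894 - 2P = 2P - 770 gives 2664 = 4P, so P = 666 and Q = 562.
The new curves are Qd = 1296 - 2P (demand) and Qs = 2P - 770 (supply).
Equate the new curves: 1296 - 2P = 2P - 770, giving 2066 = 4P, P = 516.5, Q = 263.
ΔP = 516.5 − 666 = -149.5.

-149.5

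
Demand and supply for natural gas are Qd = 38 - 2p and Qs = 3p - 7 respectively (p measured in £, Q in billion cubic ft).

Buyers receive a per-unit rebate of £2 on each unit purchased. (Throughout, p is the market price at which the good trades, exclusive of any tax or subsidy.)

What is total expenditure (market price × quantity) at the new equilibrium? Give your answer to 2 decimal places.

219.52

Initially, 38 - 2p = 3p - 7, so 45 = 5p and p = 9, Q = 20.
Since buyers' out-of-pocket price is the market price minus the rebate, the effective demand curve becomes Qd = 42 - 2p.
New equilibrium: 42 - 2p = 3p - 7 ⇒ 49 = 5p ⇒ p = 9.8, Q = 22.4.
New expenditure = 9.8 × 22.4 = 219.52.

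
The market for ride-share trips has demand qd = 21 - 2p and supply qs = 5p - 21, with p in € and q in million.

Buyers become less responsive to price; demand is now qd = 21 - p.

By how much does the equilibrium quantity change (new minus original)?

+5

Before the shock: 21 - 2p = 5p - 21 ⇒ 42 = 7p ⇒ p = 6, q = 9.
With the change applied: demand qd = 21 - p, supply qs = 5p - 21.
New equilibrium: 21 - p = 5p - 21 ⇒ 42 = 6p ⇒ p = 7, q = 14.
Δq = 14 − 9 = +5.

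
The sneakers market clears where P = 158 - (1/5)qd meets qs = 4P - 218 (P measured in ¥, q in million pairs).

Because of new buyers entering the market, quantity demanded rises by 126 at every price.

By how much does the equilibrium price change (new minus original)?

+14

Initially, 790 - 5P = 4P - 218, so 1008 = 9P and P = 112, q = 230.
After the shift, demand is qd = 916 - 5P and supply is qs = 4P - 218.
New equilibrium: 916 - 5P = 4P - 218 ⇒ 1134 = 9P ⇒ P = 126, q = 286.
ΔP = 126 − 112 = +14.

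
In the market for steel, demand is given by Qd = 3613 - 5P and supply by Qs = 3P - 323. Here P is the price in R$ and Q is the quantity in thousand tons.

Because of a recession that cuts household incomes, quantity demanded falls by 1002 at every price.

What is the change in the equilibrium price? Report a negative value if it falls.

-125.25

Before the shock: 3613 - 5P = 3P - 323 ⇒ 3936 = 8P ⇒ P = 492, Q = 1153.
The shock moves the curves to Qd = 2611 - 5P and Qs = 3P - 323.
Setting them equal: 2611 - 5P = 3P - 323 → 2934 = 8P, so P = 366.75 and Q = 777.25.
ΔP = 366.75 − 492 = -125.25.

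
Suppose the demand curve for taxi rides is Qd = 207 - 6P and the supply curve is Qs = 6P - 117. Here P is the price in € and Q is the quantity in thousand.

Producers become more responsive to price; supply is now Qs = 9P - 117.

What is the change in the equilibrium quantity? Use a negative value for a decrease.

+32.4

Original equilibrium: 207 - 6P = 6P - 117 gives 324 = 12P, so P = 27 and Q = 45.
The new curves are Qd = 207 - 6P (demand) and Qs = 9P - 117 (supply).
Clearing the new market: 207 - 6P = 9P - 117, so P = 21.6 and Q = 77.4.
ΔQ = 77.4 − 45 = +32.4.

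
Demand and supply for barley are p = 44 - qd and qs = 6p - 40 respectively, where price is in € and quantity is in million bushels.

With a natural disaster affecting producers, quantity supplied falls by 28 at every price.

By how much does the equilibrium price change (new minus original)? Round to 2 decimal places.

+4.00

Original equilibrium: 44 - p = 6p - 40 gives 84 = 7p, so p = 12 and q = 32.
With the change applied: demand qd = 44 - p, supply qs = 6p - 68.
New equilibrium: 44 - p = 6p - 68 ⇒ 112 = 7p ⇒ p = 16, q = 28.
Δp = 16 − 12 = +4.00.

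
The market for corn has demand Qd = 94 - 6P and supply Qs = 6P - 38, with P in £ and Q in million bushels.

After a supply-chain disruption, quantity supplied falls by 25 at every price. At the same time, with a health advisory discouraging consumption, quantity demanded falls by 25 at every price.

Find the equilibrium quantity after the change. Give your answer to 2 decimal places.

Solve the original market: 94 - 6P = 6P - 38, hence P = 11 and Q = 28.
The new curves are Qd = 69 - 6P (demand) and Qs = 6P - 63 (supply).
Clearing the new market: 69 - 6P = 6P - 63, so P = 11 and Q = 3.

3.00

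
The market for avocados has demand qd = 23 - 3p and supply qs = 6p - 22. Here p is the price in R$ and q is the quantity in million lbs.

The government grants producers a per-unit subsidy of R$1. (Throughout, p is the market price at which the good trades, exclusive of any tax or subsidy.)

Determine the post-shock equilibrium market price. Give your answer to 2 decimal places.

Solve the original market: 23 - 3p = 6p - 22, hence p = 5 and q = 8.
Since sellers receive the price plus the subsidy, the effective supply curve becomes qs = 6p - 16.
Clearing the new market: 23 - 3p = 6p - 16, so p = 13/3 ≈ 4.3333 and q = 10.

4.33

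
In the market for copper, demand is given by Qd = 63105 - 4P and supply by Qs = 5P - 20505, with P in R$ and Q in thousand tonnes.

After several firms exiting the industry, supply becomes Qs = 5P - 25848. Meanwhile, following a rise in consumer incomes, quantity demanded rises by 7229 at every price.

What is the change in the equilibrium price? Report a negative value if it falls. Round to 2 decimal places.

Before the shock: 63105 - 4P = 5P - 20505 ⇒ 83610 = 9P ⇒ P = 9290, Q = 25945.
The shock moves the curves to Qd = 70334 - 4P and Qs = 5P - 25848.
Clearing the new market: 70334 - 4P = 5P - 25848, so P = 96182/9 ≈ 10686.8889 and Q = 248278/9 ≈ 27586.4444.
ΔP = 10686.8889 − 9290 = +1396.89.

+1396.89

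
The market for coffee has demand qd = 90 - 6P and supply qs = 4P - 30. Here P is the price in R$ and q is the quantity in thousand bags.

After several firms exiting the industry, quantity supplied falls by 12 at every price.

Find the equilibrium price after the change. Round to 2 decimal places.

13.20

Original equilibrium: 90 - 6P = 4P - 30 gives 120 = 10P, so P = 12 and q = 18.
The shock moves the curves to qd = 90 - 6P and qs = 4P - 42.
Setting them equal: 90 - 6P = 4P - 42 → 132 = 10P, so P = 13.2 and q = 10.8.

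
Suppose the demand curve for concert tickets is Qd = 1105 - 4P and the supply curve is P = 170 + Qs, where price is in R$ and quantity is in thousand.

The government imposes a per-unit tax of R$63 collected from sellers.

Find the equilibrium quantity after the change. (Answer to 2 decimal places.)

34.60

Original equilibrium: 1105 - 4P = P - 170 gives 1275 = 5P, so P = 255 and Q = 85.
Since sellers keep the price net of the tax, the effective supply curve becomes Qs = P - 233.
New equilibrium: 1105 - 4P = P - 233 ⇒ 1338 = 5P ⇒ P = 267.6, Q = 34.6.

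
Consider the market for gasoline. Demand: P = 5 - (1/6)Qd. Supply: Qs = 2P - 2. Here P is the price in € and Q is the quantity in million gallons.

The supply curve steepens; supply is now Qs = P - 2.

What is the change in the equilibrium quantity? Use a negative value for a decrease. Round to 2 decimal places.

-3.43

Initially, 30 - 6P = 2P - 2, so 32 = 8P and P = 4, Q = 6.
The shock moves the curves to Qd = 30 - 6P and Qs = P - 2.
New equilibrium: 30 - 6P = P - 2 ⇒ 32 = 7P ⇒ P = 32/7 ≈ 4.5714, Q = 18/7 ≈ 2.5714.
ΔQ = 2.5714 − 6 = -3.43.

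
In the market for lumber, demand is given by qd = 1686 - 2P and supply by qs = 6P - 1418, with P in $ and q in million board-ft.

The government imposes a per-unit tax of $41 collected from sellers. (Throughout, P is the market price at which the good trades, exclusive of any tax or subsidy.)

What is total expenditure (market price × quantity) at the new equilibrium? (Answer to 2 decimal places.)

Before the shock: 1686 - 2P = 6P - 1418 ⇒ 3104 = 8P ⇒ P = 388, q = 910.
Since sellers keep the price net of the tax, the effective supply curve becomes qs = 6P - 1664.
New equilibrium: 1686 - 2P = 6P - 1664 ⇒ 3350 = 8P ⇒ P = 418.75, q = 848.5.
New expenditure = 418.75 × 848.5 = 355309.38.

355309.38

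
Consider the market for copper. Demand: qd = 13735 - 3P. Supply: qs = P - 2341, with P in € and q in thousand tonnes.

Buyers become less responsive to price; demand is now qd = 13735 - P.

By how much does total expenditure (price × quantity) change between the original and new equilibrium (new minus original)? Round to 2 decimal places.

+39048604.00

Original equilibrium: 13735 - 3P = P - 2341 gives 16076 = 4P, so P = 4019 and q = 1678.
After the shift, demand is qd = 13735 - P and supply is qs = P - 2341.
Clearing the new market: 13735 - P = P - 2341, so P = 8038 and q = 5697.
Expenditure moves from 4019×1678 = 6743882 to 8038×5697 = 45792486; change = +39048604.00.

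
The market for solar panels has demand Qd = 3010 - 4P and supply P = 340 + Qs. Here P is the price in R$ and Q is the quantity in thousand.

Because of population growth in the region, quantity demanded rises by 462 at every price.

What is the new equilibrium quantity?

422.4

Solve the original market: 3010 - 4P = P - 340, hence P = 670 and Q = 330.
With the change applied: demand Qd = 3472 - 4P, supply Qs = P - 340.
Setting them equal: 3472 - 4P = P - 340 → 3812 = 5P, so P = 762.4 and Q = 422.4.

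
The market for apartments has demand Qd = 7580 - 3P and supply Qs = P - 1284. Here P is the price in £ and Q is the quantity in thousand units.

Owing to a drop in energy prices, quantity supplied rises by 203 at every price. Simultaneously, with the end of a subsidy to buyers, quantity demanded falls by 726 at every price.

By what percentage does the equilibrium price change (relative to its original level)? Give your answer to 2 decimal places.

Initially, 7580 - 3P = P - 1284, so 8864 = 4P and P = 2216, Q = 932.
With the change applied: demand Qd = 6854 - 3P, supply Qs = P - 1081.
Setting them equal: 6854 - 3P = P - 1081 → 7935 = 4P, so P = 1983.75 and Q = 902.75.
%ΔP = (1983.75 − 2216) / 2216 × 100 = -10.48%.

-10.48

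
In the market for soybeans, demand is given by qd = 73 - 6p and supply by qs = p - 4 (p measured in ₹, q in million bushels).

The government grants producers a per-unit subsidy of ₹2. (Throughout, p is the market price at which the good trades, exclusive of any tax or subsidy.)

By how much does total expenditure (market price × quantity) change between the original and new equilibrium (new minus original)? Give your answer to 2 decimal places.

+16.37

Before the shock: 73 - 6p = p - 4 ⇒ 77 = 7p ⇒ p = 11, q = 7.
Since sellers receive the price plus the subsidy, the effective supply curve becomes qs = p - 2.
Setting them equal: 73 - 6p = p - 2 → 75 = 7p, so p = 75/7 ≈ 10.7143 and q = 61/7 ≈ 8.7143.
Expenditure moves from 11×7 = 77 to 10.7143×8.7143 = 93.3673; change = +16.37.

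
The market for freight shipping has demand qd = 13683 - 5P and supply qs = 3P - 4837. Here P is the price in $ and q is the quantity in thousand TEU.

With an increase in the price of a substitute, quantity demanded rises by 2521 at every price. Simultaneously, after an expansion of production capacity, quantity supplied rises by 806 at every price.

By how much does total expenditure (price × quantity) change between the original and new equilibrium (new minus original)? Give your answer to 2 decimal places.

+4117283.05

Before the shock: 13683 - 5P = 3P - 4837 ⇒ 18520 = 8P ⇒ P = 2315, q = 2108.
The shock moves the curves to qd = 16204 - 5P and qs = 3P - 4031.
New equilibrium: 16204 - 5P = 3P - 4031 ⇒ 20235 = 8P ⇒ P = 2529.375, q = 3557.125.
Expenditure moves from 2315×2108 = 4880020 to 2529.375×3557.125 = 8997303.046875; change = +4117283.05.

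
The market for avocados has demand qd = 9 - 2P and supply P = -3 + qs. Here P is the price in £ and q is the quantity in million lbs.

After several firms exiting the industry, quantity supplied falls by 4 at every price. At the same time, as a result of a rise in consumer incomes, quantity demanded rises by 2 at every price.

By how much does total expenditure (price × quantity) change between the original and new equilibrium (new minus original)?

Solve the original market: 9 - 2P = P + 3, hence P = 2 and q = 5.
The new curves are qd = 11 - 2P (demand) and qs = P - 1 (supply).
New equilibrium: 11 - 2P = P - 1 ⇒ 12 = 3P ⇒ P = 4, q = 3.
Expenditure moves from 2×5 = 10 to 4×3 = 12; change = +2.

+2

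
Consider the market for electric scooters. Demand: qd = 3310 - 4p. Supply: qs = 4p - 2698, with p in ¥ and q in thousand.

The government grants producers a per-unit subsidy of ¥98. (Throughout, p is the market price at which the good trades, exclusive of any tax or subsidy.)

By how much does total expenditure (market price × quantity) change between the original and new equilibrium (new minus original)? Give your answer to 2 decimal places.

Original equilibrium: 3310 - 4p = 4p - 2698 gives 6008 = 8p, so p = 751 and q = 306.
Since sellers receive the price plus the subsidy, the effective supply curve becomes qs = 4p - 2306.
Setting them equal: 3310 - 4p = 4p - 2306 → 5616 = 8p, so p = 702 and q = 502.
Expenditure moves from 751×306 = 229806 to 702×502 = 352404; change = +122598.00.

+122598.00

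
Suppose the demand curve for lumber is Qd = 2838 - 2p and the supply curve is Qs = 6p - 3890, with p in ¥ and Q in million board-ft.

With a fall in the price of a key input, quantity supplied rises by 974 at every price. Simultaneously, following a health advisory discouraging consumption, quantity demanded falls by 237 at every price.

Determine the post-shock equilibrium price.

Initially, 2838 - 2p = 6p - 3890, so 6728 = 8p and p = 841, Q = 1156.
With the change applied: demand Qd = 2601 - 2p, supply Qs = 6p - 2916.
New equilibrium: 2601 - 2p = 6p - 2916 ⇒ 5517 = 8p ⇒ p = 689.625, Q = 1221.75.

689.625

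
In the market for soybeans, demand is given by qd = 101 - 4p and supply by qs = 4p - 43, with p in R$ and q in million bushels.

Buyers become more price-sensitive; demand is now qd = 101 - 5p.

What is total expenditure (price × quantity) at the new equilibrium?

Before the shock: 101 - 4p = 4p - 43 ⇒ 144 = 8p ⇒ p = 18, q = 29.
The new curves are qd = 101 - 5p (demand) and qs = 4p - 43 (supply).
Clearing the new market: 101 - 5p = 4p - 43, so p = 16 and q = 21.
New expenditure = 16 × 21 = 336.

336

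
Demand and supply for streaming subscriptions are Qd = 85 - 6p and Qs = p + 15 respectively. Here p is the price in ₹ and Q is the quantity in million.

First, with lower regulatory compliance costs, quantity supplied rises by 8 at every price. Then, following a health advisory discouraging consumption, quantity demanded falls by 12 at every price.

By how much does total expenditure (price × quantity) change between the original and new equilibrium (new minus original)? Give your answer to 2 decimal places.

-34.69

Initially, 85 - 6p = p + 15, so 70 = 7p and p = 10, Q = 25.
With the change applied: demand Qd = 73 - 6p, supply Qs = p + 23.
Clearing the new market: 73 - 6p = p + 23, so p = 50/7 ≈ 7.1429 and Q = 211/7 ≈ 30.1429.
Expenditure moves from 10×25 = 250 to 7.1429×30.1429 = 215.3061; change = -34.69.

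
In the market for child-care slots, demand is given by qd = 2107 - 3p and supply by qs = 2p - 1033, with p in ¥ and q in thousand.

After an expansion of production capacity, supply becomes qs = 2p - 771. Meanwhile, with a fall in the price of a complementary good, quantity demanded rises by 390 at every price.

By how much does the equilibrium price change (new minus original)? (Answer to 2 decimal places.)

+25.60

Initially, 2107 - 3p = 2p - 1033, so 3140 = 5p and p = 628, q = 223.
After the shift, demand is qd = 2497 - 3p and supply is qs = 2p - 771.
Equate the new curves: 2497 - 3p = 2p - 771, giving 3268 = 5p, p = 653.6, q = 536.2.
Δp = 653.6 − 628 = +25.60.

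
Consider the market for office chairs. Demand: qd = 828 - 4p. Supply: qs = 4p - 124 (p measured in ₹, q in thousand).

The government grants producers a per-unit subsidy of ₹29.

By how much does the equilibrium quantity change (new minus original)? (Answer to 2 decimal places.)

+58.00

Original equilibrium: 828 - 4p = 4p - 124 gives 952 = 8p, so p = 119 and q = 352.
Since sellers receive the price plus the subsidy, the effective supply curve becomes qs = 4p - 8.
New equilibrium: 828 - 4p = 4p - 8 ⇒ 836 = 8p ⇒ p = 104.5, q = 410.
Δq = 410 − 352 = +58.00.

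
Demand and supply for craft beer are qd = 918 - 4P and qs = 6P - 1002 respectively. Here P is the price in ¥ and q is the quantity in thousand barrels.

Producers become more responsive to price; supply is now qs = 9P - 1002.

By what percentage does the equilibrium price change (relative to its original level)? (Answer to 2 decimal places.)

-23.08

Solve the original market: 918 - 4P = 6P - 1002, hence P = 192 and q = 150.
The shock moves the curves to qd = 918 - 4P and qs = 9P - 1002.
New equilibrium: 918 - 4P = 9P - 1002 ⇒ 1920 = 13P ⇒ P = 1920/13 ≈ 147.6923, q = 4254/13 ≈ 327.2308.
%ΔP = (147.6923 − 192) / 192 × 100 = -23.08%.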